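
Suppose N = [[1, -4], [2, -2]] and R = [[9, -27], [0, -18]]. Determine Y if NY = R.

Since N multiplies Y on the left, Y = N⁻¹R.
det N = 6; the adjugate gives N⁻¹ = [[-1/3, 2/3], [-1/3, 1/6]].
Y = N⁻¹R = [[-1/3, 2/3], [-1/3, 1/6]] · [[9, -27], [0, -18]] = [[-3, -3], [-3, 6]].

Y = [[-3, -3], [-3, 6]]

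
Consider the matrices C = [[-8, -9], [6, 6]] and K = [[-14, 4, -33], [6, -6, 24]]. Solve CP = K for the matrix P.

C is on the left of P, so left-multiply by C⁻¹: P = C⁻¹K.
det C = 6, so C⁻¹ = [[1, 3/2], [-1, -4/3]].
P = C⁻¹K = [[1, 3/2], [-1, -4/3]] · [[-14, 4, -33], [6, -6, 24]] = [[-5, -5, 3], [6, 4, 1]].

P = [[-5, -5, 3], [6, 4, 1]]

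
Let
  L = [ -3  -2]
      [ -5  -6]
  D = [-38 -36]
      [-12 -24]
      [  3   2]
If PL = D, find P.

Right-multiplying both sides by L⁻¹ gives P = DL⁻¹.
det L = 8; the adjugate gives L⁻¹ = [[-3/4, 1/4], [5/8, -3/8]].
P = DL⁻¹ = [[-38, -36], [-12, -24], [3, 2]] · [[-3/4, 1/4], [5/8, -3/8]] = [[6, 4], [-6, 6], [-1, 0]].

P = [[6, 4], [-6, 6], [-1, 0]]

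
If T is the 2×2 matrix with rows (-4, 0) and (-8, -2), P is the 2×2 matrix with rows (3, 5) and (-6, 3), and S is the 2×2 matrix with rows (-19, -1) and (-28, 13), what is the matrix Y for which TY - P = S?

Y = [[4, -1], [1, -4]]

TY = S + P = [[-16, 4], [-34, 16]].
Since T multiplies Y on the left, Y = T⁻¹(S + P).
det T = 8; the adjugate gives T⁻¹ = [[-1/4, 0], [1, -1/2]].
Y = T⁻¹(S + P) = [[4, -1], [1, -4]].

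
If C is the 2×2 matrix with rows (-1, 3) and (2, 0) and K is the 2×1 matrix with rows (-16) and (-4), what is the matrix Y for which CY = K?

Y = [[-2], [-6]]

C is on the left of Y, so left-multiply by C⁻¹: Y = C⁻¹K.
det C = -6, so C⁻¹ = [[0, 1/2], [1/3, 1/6]].
Y = C⁻¹K = [[0, 1/2], [1/3, 1/6]] · [[-16], [-4]] = [[-2], [-6]].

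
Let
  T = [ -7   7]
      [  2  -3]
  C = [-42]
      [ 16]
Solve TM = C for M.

Since T multiplies M on the left, M = T⁻¹C.
T has determinant 7; T⁻¹ = [[-3/7, -1], [-2/7, -1]].
M = T⁻¹C = [[-3/7, -1], [-2/7, -1]] · [[-42], [16]] = [[2], [-4]].

M = [[2], [-4]]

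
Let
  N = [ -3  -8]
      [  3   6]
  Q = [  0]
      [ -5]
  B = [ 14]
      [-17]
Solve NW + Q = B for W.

NW = B − Q = [[14], [-12]].
Left-multiplying both sides by N⁻¹ gives W = N⁻¹(B − Q).
det N = 6, so N⁻¹ = [[1, 4/3], [-1/2, -1/2]].
W = N⁻¹(B − Q) = [[-2], [-1]].

W = [[-2], [-1]]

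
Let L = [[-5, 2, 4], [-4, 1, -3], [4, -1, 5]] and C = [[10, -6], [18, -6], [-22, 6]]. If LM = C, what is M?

M = [[-2, 2], [4, 2], [-2, 0]]

L is on the left of M, so left-multiply by L⁻¹: M = L⁻¹C.
L has determinant 6; L⁻¹ = [[1/3, -7/3, -5/3], [4/3, -41/6, -31/6], [0, 1/2, 1/2]].
M = L⁻¹C = [[1/3, -7/3, -5/3], [4/3, -41/6, -31/6], [0, 1/2, 1/2]] · [[10, -6], [18, -6], [-22, 6]] = [[-2, 2], [4, 2], [-2, 0]].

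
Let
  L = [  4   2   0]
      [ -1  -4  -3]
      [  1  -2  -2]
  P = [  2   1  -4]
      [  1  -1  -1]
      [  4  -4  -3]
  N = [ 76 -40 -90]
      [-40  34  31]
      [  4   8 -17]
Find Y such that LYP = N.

Left-multiply by L⁻¹ and right-multiply by P⁻¹: Y = L⁻¹NP⁻¹.
det L = -2, so L⁻¹ = [[-1, -2, 3], [5/2, 4, -6], [-3, -5, 7]].
det P = -3, so P⁻¹ = [[1/3, -19/3, 5/3], [1/3, -10/3, 2/3], [0, -4, 1]].
L⁻¹N = [[16, -4, -23], [6, -12, 1], [0, 6, -4]].
Y = (L⁻¹N)P⁻¹ = [[4, 4, 1], [-2, -2, 3], [2, -4, 0]].

Y = [[4, 4, 1], [-2, -2, 3], [2, -4, 0]]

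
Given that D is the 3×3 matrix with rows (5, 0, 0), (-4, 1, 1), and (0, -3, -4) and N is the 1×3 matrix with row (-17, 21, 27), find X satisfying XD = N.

X = [[-1, 3, -6]]

Since D sits to the right of X, X = ND⁻¹.
det D = -5; the adjugate gives D⁻¹ = [[1/5, 0, 0], [16/5, 4, 1], [-12/5, -3, -1]].
X = ND⁻¹ = [[-17, 21, 27]] · [[1/5, 0, 0], [16/5, 4, 1], [-12/5, -3, -1]] = [[-1, 3, -6]].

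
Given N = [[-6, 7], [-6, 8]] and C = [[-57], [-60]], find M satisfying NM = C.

M = [[6], [-3]]

Left-multiplying both sides by N⁻¹ gives M = N⁻¹C.
det N = -6; the adjugate gives N⁻¹ = [[-4/3, 7/6], [-1, 1]].
M = N⁻¹C = [[-4/3, 7/6], [-1, 1]] · [[-57], [-60]] = [[6], [-3]].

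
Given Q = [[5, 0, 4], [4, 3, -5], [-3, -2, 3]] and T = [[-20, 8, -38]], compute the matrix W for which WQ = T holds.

W = [[-6, 4, 2]]

Right-multiplying both sides by Q⁻¹ gives W = TQ⁻¹.
det Q = -1, so Q⁻¹ = [[1, 8, 12], [-3, -27, -41], [-1, -10, -15]].
W = TQ⁻¹ = [[-20, 8, -38]] · [[1, 8, 12], [-3, -27, -41], [-1, -10, -15]] = [[-6, 4, 2]].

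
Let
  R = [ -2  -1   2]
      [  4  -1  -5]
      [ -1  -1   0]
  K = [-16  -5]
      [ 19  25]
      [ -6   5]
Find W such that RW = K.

Left-multiplying both sides by R⁻¹ gives W = R⁻¹K.
R has determinant -5; R⁻¹ = [[1, 2/5, -7/5], [-1, -2/5, 2/5], [1, 1/5, -6/5]].
W = R⁻¹K = [[1, 2/5, -7/5], [-1, -2/5, 2/5], [1, 1/5, -6/5]] · [[-16, -5], [19, 25], [-6, 5]] = [[0, -2], [6, -3], [-5, -6]].

W = [[0, -2], [6, -3], [-5, -6]]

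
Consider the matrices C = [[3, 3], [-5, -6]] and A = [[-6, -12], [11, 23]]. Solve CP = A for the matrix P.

C is on the left of P, so left-multiply by C⁻¹: P = C⁻¹A.
C has determinant -3; C⁻¹ = [[2, 1], [-5/3, -1]].
P = C⁻¹A = [[2, 1], [-5/3, -1]] · [[-6, -12], [11, 23]] = [[-1, -1], [-1, -3]].

P = [[-1, -1], [-1, -3]]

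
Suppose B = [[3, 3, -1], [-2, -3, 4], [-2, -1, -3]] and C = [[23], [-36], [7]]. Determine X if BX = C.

B is on the left of X, so left-multiply by B⁻¹: X = B⁻¹C.
det B = 1; the adjugate gives B⁻¹ = [[13, 10, 9], [-14, -11, -10], [-4, -3, -3]].
X = B⁻¹C = [[13, 10, 9], [-14, -11, -10], [-4, -3, -3]] · [[23], [-36], [7]] = [[2], [4], [-5]].

X = [[2], [4], [-5]]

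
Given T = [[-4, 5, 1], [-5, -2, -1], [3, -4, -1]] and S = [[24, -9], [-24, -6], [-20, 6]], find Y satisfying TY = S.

Y = [[2, 1], [6, -2], [2, 5]]

Since T multiplies Y on the left, Y = T⁻¹S.
det T = -6, so T⁻¹ = [[1/3, -1/6, 1/2], [4/3, -1/6, 3/2], [-13/3, 1/6, -11/2]].
Y = T⁻¹S = [[1/3, -1/6, 1/2], [4/3, -1/6, 3/2], [-13/3, 1/6, -11/2]] · [[24, -9], [-24, -6], [-20, 6]] = [[2, 1], [6, -2], [2, 5]].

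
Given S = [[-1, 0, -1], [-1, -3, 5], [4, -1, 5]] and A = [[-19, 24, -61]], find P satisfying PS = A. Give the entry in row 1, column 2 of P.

Right-multiplying both sides by S⁻¹ gives P = AS⁻¹.
det S = -3, so S⁻¹ = [[10/3, -1/3, 1], [-25/3, 1/3, -2], [-13/3, 1/3, -1]].
P = AS⁻¹ = [[-19, 24, -61]] · [[10/3, -1/3, 1], [-25/3, 1/3, -2], [-13/3, 1/3, -1]] = [[1, -6, -6]].

-6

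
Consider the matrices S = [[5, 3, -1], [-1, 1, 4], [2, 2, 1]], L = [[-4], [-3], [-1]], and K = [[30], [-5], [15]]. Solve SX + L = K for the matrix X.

SX = K − L = [[34], [-2], [16]].
Left-multiplying both sides by S⁻¹ gives X = S⁻¹(K − L).
S has determinant -4; S⁻¹ = [[7/4, 5/4, -13/4], [-9/4, -7/4, 19/4], [1, 1, -2]].
X = S⁻¹(K − L) = [[5], [3], [0]].

X = [[5], [3], [0]]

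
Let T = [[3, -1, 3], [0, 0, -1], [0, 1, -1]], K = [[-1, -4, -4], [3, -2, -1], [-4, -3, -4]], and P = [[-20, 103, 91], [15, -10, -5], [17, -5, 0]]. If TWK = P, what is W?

W = [[-2, -3, -4], [-5, 3, 3], [0, -5, 0]]

Isolating W: multiply by T⁻¹ from the left and K⁻¹ from the right, so W = T⁻¹PK⁻¹.
T has determinant 3; T⁻¹ = [[1/3, 2/3, 1/3], [0, -1, 1], [0, -1, 0]].
det K = -1; the adjugate gives K⁻¹ = [[-5, 4, 4], [-16, 12, 13], [17, -13, -14]].
T⁻¹P = [[9, 26, 27], [2, 5, 5], [-15, 10, 5]].
W = (T⁻¹P)K⁻¹ = [[-2, -3, -4], [-5, 3, 3], [0, -5, 0]].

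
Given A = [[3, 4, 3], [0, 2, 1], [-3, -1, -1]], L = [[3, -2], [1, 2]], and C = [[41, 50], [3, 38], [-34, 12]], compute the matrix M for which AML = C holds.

Isolating M: multiply by A⁻¹ from the left and L⁻¹ from the right, so M = A⁻¹CL⁻¹.
A has determinant 3; A⁻¹ = [[-1/3, 1/3, -2/3], [-1, 2, -1], [2, -3, 2]].
L has determinant 8; L⁻¹ = [[1/4, 1/4], [-1/8, 3/8]].
A⁻¹C = [[10, -12], [-1, 14], [5, 10]].
M = (A⁻¹C)L⁻¹ = [[4, -2], [-2, 5], [0, 5]].

M = [[4, -2], [-2, 5], [0, 5]]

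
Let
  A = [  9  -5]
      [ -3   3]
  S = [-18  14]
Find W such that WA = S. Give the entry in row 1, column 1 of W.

A is on the right of W, so right-multiply by A⁻¹: W = SA⁻¹.
A has determinant 12; A⁻¹ = [[1/4, 5/12], [1/4, 3/4]].
W = SA⁻¹ = [[-18, 14]] · [[1/4, 5/12], [1/4, 3/4]] = [[-1, 3]].

-1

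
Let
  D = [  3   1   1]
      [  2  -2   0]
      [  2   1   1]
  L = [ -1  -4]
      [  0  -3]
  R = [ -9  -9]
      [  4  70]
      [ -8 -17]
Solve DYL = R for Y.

Y = D⁻¹RL⁻¹ (apply D⁻¹ on the left and L⁻¹ on the right).
det D = -2, so D⁻¹ = [[1, 0, -1], [1, -1/2, -1], [-3, 1/2, 4]].
L has determinant 3; L⁻¹ = [[-1, 4/3], [0, -1/3]].
D⁻¹R = [[-1, 8], [-3, -27], [-3, -6]].
Y = (D⁻¹R)L⁻¹ = [[1, -4], [3, 5], [3, -2]].

Y = [[1, -4], [3, 5], [3, -2]]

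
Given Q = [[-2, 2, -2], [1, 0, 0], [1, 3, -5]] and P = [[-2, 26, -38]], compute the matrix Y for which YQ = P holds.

Y = [[4, 0, 6]]

Right-multiplying both sides by Q⁻¹ gives Y = PQ⁻¹.
det Q = 4, so Q⁻¹ = [[0, 1, 0], [5/4, 3, -1/2], [3/4, 2, -1/2]].
Y = PQ⁻¹ = [[-2, 26, -38]] · [[0, 1, 0], [5/4, 3, -1/2], [3/4, 2, -1/2]] = [[4, 0, 6]].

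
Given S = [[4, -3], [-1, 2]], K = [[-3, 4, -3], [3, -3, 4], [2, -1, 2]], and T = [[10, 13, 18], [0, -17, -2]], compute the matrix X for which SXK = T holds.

X = [[0, 2, -1], [-4, 0, -5]]

Left-multiply by S⁻¹ and right-multiply by K⁻¹: X = S⁻¹TK⁻¹.
det S = 5, so S⁻¹ = [[2/5, 3/5], [1/5, 4/5]].
det K = 5, so K⁻¹ = [[-2/5, -1, 7/5], [2/5, 0, 3/5], [3/5, 1, -3/5]].
S⁻¹T = [[4, -5, 6], [2, -11, 2]].
X = (S⁻¹T)K⁻¹ = [[0, 2, -1], [-4, 0, -5]].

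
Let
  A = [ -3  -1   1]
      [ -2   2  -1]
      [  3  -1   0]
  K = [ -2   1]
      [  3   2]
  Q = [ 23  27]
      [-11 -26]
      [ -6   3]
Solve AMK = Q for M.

Left-multiply by A⁻¹ and right-multiply by K⁻¹: M = A⁻¹QK⁻¹.
A has determinant 2; A⁻¹ = [[-1/2, -1/2, -1/2], [-3/2, -3/2, -5/2], [-2, -3, -4]].
det K = -7; the adjugate gives K⁻¹ = [[-2/7, 1/7], [3/7, 2/7]].
A⁻¹Q = [[-3, -2], [-3, -9], [11, 12]].
M = (A⁻¹Q)K⁻¹ = [[0, -1], [-3, -3], [2, 5]].

M = [[0, -1], [-3, -3], [2, 5]]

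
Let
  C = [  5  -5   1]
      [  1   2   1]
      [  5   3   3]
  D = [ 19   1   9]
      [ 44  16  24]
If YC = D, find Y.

Y = [[2, 4, 1], [2, 4, 6]]

C is on the right of Y, so right-multiply by C⁻¹: Y = DC⁻¹.
C has determinant -2; C⁻¹ = [[-3/2, -9, 7/2], [-1, -5, 2], [7/2, 20, -15/2]].
Y = DC⁻¹ = [[19, 1, 9], [44, 16, 24]] · [[-3/2, -9, 7/2], [-1, -5, 2], [7/2, 20, -15/2]] = [[2, 4, 1], [2, 4, 6]].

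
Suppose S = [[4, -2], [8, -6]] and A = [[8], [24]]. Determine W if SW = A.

Since S multiplies W on the left, W = S⁻¹A.
det S = -8, so S⁻¹ = [[3/4, -1/4], [1, -1/2]].
W = S⁻¹A = [[3/4, -1/4], [1, -1/2]] · [[8], [24]] = [[0], [-4]].

W = [[0], [-4]]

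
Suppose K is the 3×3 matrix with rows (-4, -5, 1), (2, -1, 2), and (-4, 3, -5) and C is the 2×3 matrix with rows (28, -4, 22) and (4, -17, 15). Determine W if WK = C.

Right-multiplying both sides by K⁻¹ gives W = CK⁻¹.
det K = -4, so K⁻¹ = [[1/4, 11/2, 9/4], [-1/2, -6, -5/2], [-1/2, -8, -7/2]].
W = CK⁻¹ = [[28, -4, 22], [4, -17, 15]] · [[1/4, 11/2, 9/4], [-1/2, -6, -5/2], [-1/2, -8, -7/2]] = [[-2, 2, -4], [2, 4, -1]].

W = [[-2, 2, -4], [2, 4, -1]]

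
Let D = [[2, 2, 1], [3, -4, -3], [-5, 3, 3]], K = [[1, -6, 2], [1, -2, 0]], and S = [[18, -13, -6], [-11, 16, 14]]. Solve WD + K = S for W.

W = [[1, 0, -3], [2, -2, 2]]

WD = S − K = [[17, -7, -8], [-12, 18, 14]].
Since D sits to the right of W, W = (S − K)D⁻¹.
D has determinant -5; D⁻¹ = [[3/5, 3/5, 2/5], [-6/5, -11/5, -9/5], [11/5, 16/5, 14/5]].
W = (S − K)D⁻¹ = [[1, 0, -3], [2, -2, 2]].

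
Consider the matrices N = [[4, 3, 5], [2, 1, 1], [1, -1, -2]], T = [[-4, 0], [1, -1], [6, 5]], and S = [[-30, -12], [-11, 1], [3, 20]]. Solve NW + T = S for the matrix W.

W = [[-5, 4], [-2, -1], [0, -5]]

NW = S − T = [[-26, -12], [-12, 2], [-3, 15]].
N is on the left of W, so left-multiply by N⁻¹: W = N⁻¹(S − T).
N has determinant -4; N⁻¹ = [[1/4, -1/4, 1/2], [-5/4, 13/4, -3/2], [3/4, -7/4, 1/2]].
W = N⁻¹(S − T) = [[-5, 4], [-2, -1], [0, -5]].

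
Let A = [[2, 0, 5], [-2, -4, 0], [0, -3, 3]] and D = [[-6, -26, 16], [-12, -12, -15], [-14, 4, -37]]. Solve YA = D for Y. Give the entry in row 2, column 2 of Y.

Since A sits to the right of Y, Y = DA⁻¹.
det A = 6; the adjugate gives A⁻¹ = [[-2, -5/2, 10/3], [1, 1, -5/3], [1, 1, -4/3]].
Y = DA⁻¹ = [[-6, -26, 16], [-12, -12, -15], [-14, 4, -37]] · [[-2, -5/2, 10/3], [1, 1, -5/3], [1, 1, -4/3]] = [[2, 5, 2], [-3, 3, 0], [-5, 2, -4]].

3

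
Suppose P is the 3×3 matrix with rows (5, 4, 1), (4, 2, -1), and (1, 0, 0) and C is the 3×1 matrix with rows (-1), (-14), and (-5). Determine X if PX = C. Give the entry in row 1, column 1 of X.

-5

P is on the left of X, so left-multiply by P⁻¹: X = P⁻¹C.
P has determinant -6; P⁻¹ = [[0, 0, 1], [1/6, 1/6, -3/2], [1/3, -2/3, 1]].
X = P⁻¹C = [[0, 0, 1], [1/6, 1/6, -3/2], [1/3, -2/3, 1]] · [[-1], [-14], [-5]] = [[-5], [5], [4]].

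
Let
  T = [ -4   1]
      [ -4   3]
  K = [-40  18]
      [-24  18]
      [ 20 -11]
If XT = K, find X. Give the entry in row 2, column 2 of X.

Right-multiplying both sides by T⁻¹ gives X = KT⁻¹.
det T = -8, so T⁻¹ = [[-3/8, 1/8], [-1/2, 1/2]].
X = KT⁻¹ = [[-40, 18], [-24, 18], [20, -11]] · [[-3/8, 1/8], [-1/2, 1/2]] = [[6, 4], [0, 6], [-2, -3]].

6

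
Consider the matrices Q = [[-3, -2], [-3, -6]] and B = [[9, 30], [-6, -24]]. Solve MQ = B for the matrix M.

M = [[3, -6], [-3, 5]]

Right-multiplying both sides by Q⁻¹ gives M = BQ⁻¹.
Q has determinant 12; Q⁻¹ = [[-1/2, 1/6], [1/4, -1/4]].
M = BQ⁻¹ = [[9, 30], [-6, -24]] · [[-1/2, 1/6], [1/4, -1/4]] = [[3, -6], [-3, 5]].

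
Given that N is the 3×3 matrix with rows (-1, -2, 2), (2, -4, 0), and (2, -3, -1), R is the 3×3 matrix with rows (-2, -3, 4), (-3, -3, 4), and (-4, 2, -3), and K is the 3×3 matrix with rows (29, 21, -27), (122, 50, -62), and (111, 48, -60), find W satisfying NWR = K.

Left-multiply by N⁻¹ and right-multiply by R⁻¹: W = N⁻¹KR⁻¹.
det N = -4; the adjugate gives N⁻¹ = [[-1, 2, -2], [-1/2, 3/4, -1], [-1/2, 7/4, -2]].
det R = 1; the adjugate gives R⁻¹ = [[1, -1, 0], [-25, 22, -4], [-18, 16, -3]].
N⁻¹K = [[-7, -17, 23], [-34, -21, 27], [-23, -19, 25]].
W = (N⁻¹K)R⁻¹ = [[4, 1, -1], [5, 4, 3], [2, 5, 1]].

W = [[4, 1, -1], [5, 4, 3], [2, 5, 1]]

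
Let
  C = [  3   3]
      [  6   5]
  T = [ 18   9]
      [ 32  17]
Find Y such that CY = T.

Y = [[2, 2], [4, 1]]

Since C multiplies Y on the left, Y = C⁻¹T.
det C = -3; the adjugate gives C⁻¹ = [[-5/3, 1], [2, -1]].
Y = C⁻¹T = [[-5/3, 1], [2, -1]] · [[18, 9], [32, 17]] = [[2, 2], [4, 1]].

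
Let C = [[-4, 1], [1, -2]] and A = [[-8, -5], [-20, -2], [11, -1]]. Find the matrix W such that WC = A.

C is on the right of W, so right-multiply by C⁻¹: W = AC⁻¹.
det C = 7, so C⁻¹ = [[-2/7, -1/7], [-1/7, -4/7]].
W = AC⁻¹ = [[-8, -5], [-20, -2], [11, -1]] · [[-2/7, -1/7], [-1/7, -4/7]] = [[3, 4], [6, 4], [-3, -1]].

W = [[3, 4], [6, 4], [-3, -1]]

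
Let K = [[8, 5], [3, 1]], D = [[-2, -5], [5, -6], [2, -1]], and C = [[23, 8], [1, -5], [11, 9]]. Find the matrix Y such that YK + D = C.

Y = [[2, 3], [1, -4], [3, -5]]

YK = C − D = [[25, 13], [-4, 1], [9, 10]].
K is on the right of Y, so right-multiply by K⁻¹: Y = (C − D)K⁻¹.
K has determinant -7; K⁻¹ = [[-1/7, 5/7], [3/7, -8/7]].
Y = (C − D)K⁻¹ = [[2, 3], [1, -4], [3, -5]].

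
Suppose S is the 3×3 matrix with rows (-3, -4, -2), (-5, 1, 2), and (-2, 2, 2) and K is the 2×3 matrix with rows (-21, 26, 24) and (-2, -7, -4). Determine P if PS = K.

S is on the right of P, so right-multiply by S⁻¹: P = KS⁻¹.
S has determinant -2; S⁻¹ = [[1, -2, 3], [-3, 5, -8], [4, -7, 23/2]].
P = KS⁻¹ = [[-21, 26, 24], [-2, -7, -4]] · [[1, -2, 3], [-3, 5, -8], [4, -7, 23/2]] = [[-3, 4, 5], [3, -3, 4]].

P = [[-3, 4, 5], [3, -3, 4]]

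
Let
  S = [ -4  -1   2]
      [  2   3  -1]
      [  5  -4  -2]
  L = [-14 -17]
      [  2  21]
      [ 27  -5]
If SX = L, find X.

Since S multiplies X on the left, X = S⁻¹L.
S has determinant -5; S⁻¹ = [[2, 2, 1], [1/5, 2/5, 0], [23/5, 21/5, 2]].
X = S⁻¹L = [[2, 2, 1], [1/5, 2/5, 0], [23/5, 21/5, 2]] · [[-14, -17], [2, 21], [27, -5]] = [[3, 3], [-2, 5], [-2, 0]].

X = [[3, 3], [-2, 5], [-2, 0]]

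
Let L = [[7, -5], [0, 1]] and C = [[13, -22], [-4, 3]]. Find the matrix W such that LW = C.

Left-multiplying both sides by L⁻¹ gives W = L⁻¹C.
L has determinant 7; L⁻¹ = [[1/7, 5/7], [0, 1]].
W = L⁻¹C = [[1/7, 5/7], [0, 1]] · [[13, -22], [-4, 3]] = [[-1, -1], [-4, 3]].

W = [[-1, -1], [-4, 3]]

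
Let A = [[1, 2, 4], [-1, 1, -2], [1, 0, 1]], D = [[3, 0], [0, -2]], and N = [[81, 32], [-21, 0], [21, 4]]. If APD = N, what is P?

P = [[3, 0], [4, -4], [4, -2]]

P = A⁻¹ND⁻¹ (apply A⁻¹ on the left and D⁻¹ on the right).
det A = -5; the adjugate gives A⁻¹ = [[-1/5, 2/5, 8/5], [1/5, 3/5, 2/5], [1/5, -2/5, -3/5]].
det D = -6, so D⁻¹ = [[1/3, 0], [0, -1/2]].
A⁻¹N = [[9, 0], [12, 8], [12, 4]].
P = (A⁻¹N)D⁻¹ = [[3, 0], [4, -4], [4, -2]].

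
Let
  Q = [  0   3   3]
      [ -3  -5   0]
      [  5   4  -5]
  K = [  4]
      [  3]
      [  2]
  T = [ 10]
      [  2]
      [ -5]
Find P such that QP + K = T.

QP = T − K = [[6], [-1], [-7]].
Left-multiplying both sides by Q⁻¹ gives P = Q⁻¹(T − K).
det Q = -6; the adjugate gives Q⁻¹ = [[-25/6, -9/2, -5/2], [5/2, 5/2, 3/2], [-13/6, -5/2, -3/2]].
P = Q⁻¹(T − K) = [[-3], [2], [0]].

P = [[-3], [2], [0]]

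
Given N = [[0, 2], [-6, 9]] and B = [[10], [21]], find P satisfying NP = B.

P = [[4], [5]]

Since N multiplies P on the left, P = N⁻¹B.
det N = 12; the adjugate gives N⁻¹ = [[3/4, -1/6], [1/2, 0]].
P = N⁻¹B = [[3/4, -1/6], [1/2, 0]] · [[10], [21]] = [[4], [5]].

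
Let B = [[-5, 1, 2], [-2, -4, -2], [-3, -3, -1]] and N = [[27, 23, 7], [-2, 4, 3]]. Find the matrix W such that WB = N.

B is on the right of W, so right-multiply by B⁻¹: W = NB⁻¹.
det B = 2; the adjugate gives B⁻¹ = [[-1, -5/2, 3], [2, 11/2, -7], [-3, -9, 11]].
W = NB⁻¹ = [[27, 23, 7], [-2, 4, 3]] · [[-1, -5/2, 3], [2, 11/2, -7], [-3, -9, 11]] = [[-2, -4, -3], [1, 0, -1]].

W = [[-2, -4, -3], [1, 0, -1]]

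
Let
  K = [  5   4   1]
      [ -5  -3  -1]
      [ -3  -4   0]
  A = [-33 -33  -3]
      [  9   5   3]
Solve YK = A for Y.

Right-multiplying both sides by K⁻¹ gives Y = AK⁻¹.
det K = 3, so K⁻¹ = [[-4/3, -4/3, -1/3], [1, 1, 0], [11/3, 8/3, 5/3]].
Y = AK⁻¹ = [[-33, -33, -3], [9, 5, 3]] · [[-4/3, -4/3, -1/3], [1, 1, 0], [11/3, 8/3, 5/3]] = [[0, 3, 6], [4, 1, 2]].

Y = [[0, 3, 6], [4, 1, 2]]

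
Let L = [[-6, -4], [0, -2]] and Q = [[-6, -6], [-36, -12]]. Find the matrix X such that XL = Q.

X = [[1, 1], [6, -6]]

Since L sits to the right of X, X = QL⁻¹.
det L = 12, so L⁻¹ = [[-1/6, 1/3], [0, -1/2]].
X = QL⁻¹ = [[-6, -6], [-36, -12]] · [[-1/6, 1/3], [0, -1/2]] = [[1, 1], [6, -6]].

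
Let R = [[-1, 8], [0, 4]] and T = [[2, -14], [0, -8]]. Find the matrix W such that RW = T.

W = [[-2, -2], [0, -2]]

Since R multiplies W on the left, W = R⁻¹T.
R has determinant -4; R⁻¹ = [[-1, 2], [0, 1/4]].
W = R⁻¹T = [[-1, 2], [0, 1/4]] · [[2, -14], [0, -8]] = [[-2, -2], [0, -2]].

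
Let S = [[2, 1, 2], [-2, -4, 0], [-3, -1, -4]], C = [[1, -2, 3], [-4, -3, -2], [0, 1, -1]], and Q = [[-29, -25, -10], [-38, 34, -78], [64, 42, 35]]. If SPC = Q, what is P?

P = S⁻¹QC⁻¹ (apply S⁻¹ on the left and C⁻¹ on the right).
det S = 4; the adjugate gives S⁻¹ = [[4, 1/2, 2], [-2, -1/2, -1], [-5/2, -1/4, -3/2]].
C has determinant 1; C⁻¹ = [[5, 1, 13], [-4, -1, -10], [-4, -1, -11]].
S⁻¹Q = [[-7, 1, -9], [13, -9, 24], [-14, -9, -8]].
P = (S⁻¹Q)C⁻¹ = [[-3, 1, -2], [5, -2, -5], [-2, 3, -4]].

P = [[-3, 1, -2], [5, -2, -5], [-2, 3, -4]]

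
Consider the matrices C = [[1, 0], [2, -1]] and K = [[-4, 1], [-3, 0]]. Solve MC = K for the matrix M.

Right-multiplying both sides by C⁻¹ gives M = KC⁻¹.
det C = -1; the adjugate gives C⁻¹ = [[1, 0], [2, -1]].
M = KC⁻¹ = [[-4, 1], [-3, 0]] · [[1, 0], [2, -1]] = [[-2, -1], [-3, 0]].

M = [[-2, -1], [-3, 0]]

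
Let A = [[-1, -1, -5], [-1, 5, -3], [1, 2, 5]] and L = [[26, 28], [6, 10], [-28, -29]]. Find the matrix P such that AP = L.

A is on the left of P, so left-multiply by A⁻¹: P = A⁻¹L.
det A = 2; the adjugate gives A⁻¹ = [[31/2, -5/2, 14], [1, 0, 1], [-7/2, 1/2, -3]].
P = A⁻¹L = [[31/2, -5/2, 14], [1, 0, 1], [-7/2, 1/2, -3]] · [[26, 28], [6, 10], [-28, -29]] = [[-4, 3], [-2, -1], [-4, -6]].

P = [[-4, 3], [-2, -1], [-4, -6]]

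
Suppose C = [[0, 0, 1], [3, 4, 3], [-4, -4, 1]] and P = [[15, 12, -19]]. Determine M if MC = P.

C is on the right of M, so right-multiply by C⁻¹: M = PC⁻¹.
det C = 4; the adjugate gives C⁻¹ = [[4, -1, -1], [-15/4, 1, 3/4], [1, 0, 0]].
M = PC⁻¹ = [[15, 12, -19]] · [[4, -1, -1], [-15/4, 1, 3/4], [1, 0, 0]] = [[-4, -3, -6]].

M = [[-4, -3, -6]]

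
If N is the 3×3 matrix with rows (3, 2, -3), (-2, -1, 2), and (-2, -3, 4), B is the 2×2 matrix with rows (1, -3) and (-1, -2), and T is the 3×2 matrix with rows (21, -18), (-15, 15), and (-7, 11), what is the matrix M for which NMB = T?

M = [[5, -5], [-3, 0], [-1, -2]]

Left-multiply by N⁻¹ and right-multiply by B⁻¹: M = N⁻¹TB⁻¹.
det N = 2; the adjugate gives N⁻¹ = [[1, 1/2, 1/2], [2, 3, 0], [2, 5/2, 1/2]].
det B = -5; the adjugate gives B⁻¹ = [[2/5, -3/5], [-1/5, -1/5]].
N⁻¹T = [[10, -5], [-3, 9], [1, 7]].
M = (N⁻¹T)B⁻¹ = [[5, -5], [-3, 0], [-1, -2]].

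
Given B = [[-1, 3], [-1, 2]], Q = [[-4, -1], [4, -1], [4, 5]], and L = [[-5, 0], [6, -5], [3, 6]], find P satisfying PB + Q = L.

PB = L − Q = [[-1, 1], [2, -4], [-1, 1]].
B is on the right of P, so right-multiply by B⁻¹: P = (L − Q)B⁻¹.
det B = 1; the adjugate gives B⁻¹ = [[2, -3], [1, -1]].
P = (L − Q)B⁻¹ = [[-1, 2], [0, -2], [-1, 2]].

P = [[-1, 2], [0, -2], [-1, 2]]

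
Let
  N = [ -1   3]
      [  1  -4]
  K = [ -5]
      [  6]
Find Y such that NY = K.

Y = [[2], [-1]]

Left-multiplying both sides by N⁻¹ gives Y = N⁻¹K.
det N = 1; the adjugate gives N⁻¹ = [[-4, -3], [-1, -1]].
Y = N⁻¹K = [[-4, -3], [-1, -1]] · [[-5], [6]] = [[2], [-1]].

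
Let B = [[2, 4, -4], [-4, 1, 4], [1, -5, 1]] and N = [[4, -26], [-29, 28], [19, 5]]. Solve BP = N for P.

B is on the left of P, so left-multiply by B⁻¹: P = B⁻¹N.
B has determinant -2; B⁻¹ = [[-21/2, -8, -10], [-4, -3, -4], [-19/2, -7, -9]].
P = B⁻¹N = [[-21/2, -8, -10], [-4, -3, -4], [-19/2, -7, -9]] · [[4, -26], [-29, 28], [19, 5]] = [[0, -1], [-5, 0], [-6, 6]].

P = [[0, -1], [-5, 0], [-6, 6]]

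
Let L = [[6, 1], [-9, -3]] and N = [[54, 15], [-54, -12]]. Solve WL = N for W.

L is on the right of W, so right-multiply by L⁻¹: W = NL⁻¹.
det L = -9; the adjugate gives L⁻¹ = [[1/3, 1/9], [-1, -2/3]].
W = NL⁻¹ = [[54, 15], [-54, -12]] · [[1/3, 1/9], [-1, -2/3]] = [[3, -4], [-6, 2]].

W = [[3, -4], [-6, 2]]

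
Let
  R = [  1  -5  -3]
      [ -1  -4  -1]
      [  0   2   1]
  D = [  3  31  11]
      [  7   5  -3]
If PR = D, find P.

P = [[-3, -6, -4], [3, -4, 2]]

Right-multiplying both sides by R⁻¹ gives P = DR⁻¹.
det R = -1; the adjugate gives R⁻¹ = [[2, 1, 7], [-1, -1, -4], [2, 2, 9]].
P = DR⁻¹ = [[3, 31, 11], [7, 5, -3]] · [[2, 1, 7], [-1, -1, -4], [2, 2, 9]] = [[-3, -6, -4], [3, -4, 2]].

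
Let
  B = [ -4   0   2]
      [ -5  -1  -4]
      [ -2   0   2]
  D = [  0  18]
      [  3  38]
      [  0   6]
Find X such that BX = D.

X = [[0, -6], [-3, 4], [0, -3]]

B is on the left of X, so left-multiply by B⁻¹: X = B⁻¹D.
det B = 4, so B⁻¹ = [[-1/2, 0, 1/2], [9/2, -1, -13/2], [-1/2, 0, 1]].
X = B⁻¹D = [[-1/2, 0, 1/2], [9/2, -1, -13/2], [-1/2, 0, 1]] · [[0, 18], [3, 38], [0, 6]] = [[0, -6], [-3, 4], [0, -3]].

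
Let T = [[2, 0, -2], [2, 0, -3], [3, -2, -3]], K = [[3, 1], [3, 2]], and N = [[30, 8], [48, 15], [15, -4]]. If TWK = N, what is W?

Isolating W: multiply by T⁻¹ from the left and K⁻¹ from the right, so W = T⁻¹NK⁻¹.
det T = -4, so T⁻¹ = [[3/2, -1, 0], [3/4, 0, -1/2], [1, -1, 0]].
K has determinant 3; K⁻¹ = [[2/3, -1/3], [-1, 1]].
T⁻¹N = [[-3, -3], [15, 8], [-18, -7]].
W = (T⁻¹N)K⁻¹ = [[1, -2], [2, 3], [-5, -1]].

W = [[1, -2], [2, 3], [-5, -1]]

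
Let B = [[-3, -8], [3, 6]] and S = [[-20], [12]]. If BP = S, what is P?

P = [[-4], [4]]

Since B multiplies P on the left, P = B⁻¹S.
B has determinant 6; B⁻¹ = [[1, 4/3], [-1/2, -1/2]].
P = B⁻¹S = [[1, 4/3], [-1/2, -1/2]] · [[-20], [12]] = [[-4], [4]].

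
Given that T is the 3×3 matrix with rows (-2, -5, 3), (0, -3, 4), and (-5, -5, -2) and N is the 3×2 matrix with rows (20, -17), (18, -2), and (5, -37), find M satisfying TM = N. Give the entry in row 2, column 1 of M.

T is on the left of M, so left-multiply by T⁻¹: M = T⁻¹N.
det T = 3, so T⁻¹ = [[26/3, -25/3, -11/3], [-20/3, 19/3, 8/3], [-5, 5, 2]].
M = T⁻¹N = [[26/3, -25/3, -11/3], [-20/3, 19/3, 8/3], [-5, 5, 2]] · [[20, -17], [18, -2], [5, -37]] = [[5, 5], [-6, 2], [0, 1]].

-6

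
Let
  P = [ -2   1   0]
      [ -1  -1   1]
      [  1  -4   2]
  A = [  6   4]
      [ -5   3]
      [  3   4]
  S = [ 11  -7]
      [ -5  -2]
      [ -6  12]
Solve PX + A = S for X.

PX = S − A = [[5, -11], [0, -5], [-9, 8]].
P is on the left of X, so left-multiply by P⁻¹: X = P⁻¹(S − A).
det P = -1, so P⁻¹ = [[-2, 2, -1], [-3, 4, -2], [-5, 7, -3]].
X = P⁻¹(S − A) = [[-1, 4], [3, -3], [2, -4]].

X = [[-1, 4], [3, -3], [2, -4]]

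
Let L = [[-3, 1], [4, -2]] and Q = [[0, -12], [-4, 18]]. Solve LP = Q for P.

L is on the left of P, so left-multiply by L⁻¹: P = L⁻¹Q.
det L = 2, so L⁻¹ = [[-1, -1/2], [-2, -3/2]].
P = L⁻¹Q = [[-1, -1/2], [-2, -3/2]] · [[0, -12], [-4, 18]] = [[2, 3], [6, -3]].

P = [[2, 3], [6, -3]]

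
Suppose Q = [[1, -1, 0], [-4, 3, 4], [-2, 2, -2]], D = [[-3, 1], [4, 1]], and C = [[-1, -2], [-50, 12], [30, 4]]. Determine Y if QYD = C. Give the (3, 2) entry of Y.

Y = Q⁻¹CD⁻¹ (apply Q⁻¹ on the left and D⁻¹ on the right).
det Q = 2; the adjugate gives Q⁻¹ = [[-7, -1, -2], [-8, -1, -2], [-1, 0, -1/2]].
det D = -7; the adjugate gives D⁻¹ = [[-1/7, 1/7], [4/7, 3/7]].
Q⁻¹C = [[-3, -6], [-2, -4], [-14, 0]].
Y = (Q⁻¹C)D⁻¹ = [[-3, -3], [-2, -2], [2, -2]].

-2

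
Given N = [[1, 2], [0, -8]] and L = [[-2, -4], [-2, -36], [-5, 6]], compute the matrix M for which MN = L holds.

Right-multiplying both sides by N⁻¹ gives M = LN⁻¹.
det N = -8; the adjugate gives N⁻¹ = [[1, 1/4], [0, -1/8]].
M = LN⁻¹ = [[-2, -4], [-2, -36], [-5, 6]] · [[1, 1/4], [0, -1/8]] = [[-2, 0], [-2, 4], [-5, -2]].

M = [[-2, 0], [-2, 4], [-5, -2]]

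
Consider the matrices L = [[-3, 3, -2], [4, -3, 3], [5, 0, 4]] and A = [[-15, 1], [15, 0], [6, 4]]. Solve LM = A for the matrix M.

Left-multiplying both sides by L⁻¹ gives M = L⁻¹A.
det L = 3; the adjugate gives L⁻¹ = [[-4, -4, 1], [-1/3, -2/3, 1/3], [5, 5, -1]].
M = L⁻¹A = [[-4, -4, 1], [-1/3, -2/3, 1/3], [5, 5, -1]] · [[-15, 1], [15, 0], [6, 4]] = [[6, 0], [-3, 1], [-6, 1]].

M = [[6, 0], [-3, 1], [-6, 1]]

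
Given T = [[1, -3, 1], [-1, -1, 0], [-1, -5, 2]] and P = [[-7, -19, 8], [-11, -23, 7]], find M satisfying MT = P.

M = [[-2, 0, 5], [-1, 6, 4]]

Since T sits to the right of M, M = PT⁻¹.
det T = -4; the adjugate gives T⁻¹ = [[1/2, -1/4, -1/4], [-1/2, -3/4, 1/4], [-1, -2, 1]].
M = PT⁻¹ = [[-7, -19, 8], [-11, -23, 7]] · [[1/2, -1/4, -1/4], [-1/2, -3/4, 1/4], [-1, -2, 1]] = [[-2, 0, 5], [-1, 6, 4]].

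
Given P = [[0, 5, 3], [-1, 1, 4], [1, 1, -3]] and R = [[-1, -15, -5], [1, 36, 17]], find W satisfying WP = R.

Since P sits to the right of W, W = RP⁻¹.
det P = -1, so P⁻¹ = [[7, -18, -17], [-1, 3, 3], [2, -5, -5]].
W = RP⁻¹ = [[-1, -15, -5], [1, 36, 17]] · [[7, -18, -17], [-1, 3, 3], [2, -5, -5]] = [[-2, -2, -3], [5, 5, 6]].

W = [[-2, -2, -3], [5, 5, 6]]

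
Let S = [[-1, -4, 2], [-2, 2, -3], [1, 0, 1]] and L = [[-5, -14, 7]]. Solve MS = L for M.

M = [[5, 3, 6]]

Right-multiplying both sides by S⁻¹ gives M = LS⁻¹.
S has determinant -2; S⁻¹ = [[-1, -2, -4], [1/2, 3/2, 7/2], [1, 2, 5]].
M = LS⁻¹ = [[-5, -14, 7]] · [[-1, -2, -4], [1/2, 3/2, 7/2], [1, 2, 5]] = [[5, 3, 6]].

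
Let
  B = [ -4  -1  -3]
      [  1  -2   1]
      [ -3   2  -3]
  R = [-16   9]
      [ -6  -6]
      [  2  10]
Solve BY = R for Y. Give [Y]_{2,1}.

Since B multiplies Y on the left, Y = B⁻¹R.
B has determinant -4; B⁻¹ = [[-1, 9/4, 7/4], [0, -3/4, -1/4], [1, -11/4, -9/4]].
Y = B⁻¹R = [[-1, 9/4, 7/4], [0, -3/4, -1/4], [1, -11/4, -9/4]] · [[-16, 9], [-6, -6], [2, 10]] = [[6, -5], [4, 2], [-4, 3]].

4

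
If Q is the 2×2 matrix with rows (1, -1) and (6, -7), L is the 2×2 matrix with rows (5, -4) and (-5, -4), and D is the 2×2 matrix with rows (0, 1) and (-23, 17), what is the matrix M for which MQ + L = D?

M = [[-5, 0], [0, -3]]

MQ = D − L = [[-5, 5], [-18, 21]].
Q is on the right of M, so right-multiply by Q⁻¹: M = (D − L)Q⁻¹.
det Q = -1, so Q⁻¹ = [[7, -1], [6, -1]].
M = (D − L)Q⁻¹ = [[-5, 0], [0, -3]].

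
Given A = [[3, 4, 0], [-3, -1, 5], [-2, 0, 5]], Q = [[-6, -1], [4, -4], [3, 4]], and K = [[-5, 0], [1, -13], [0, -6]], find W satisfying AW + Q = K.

W = [[-1, -5], [1, 4], [-1, -4]]

AW = K − Q = [[1, 1], [-3, -9], [-3, -10]].
Since A multiplies W on the left, W = A⁻¹(K − Q).
det A = 5; the adjugate gives A⁻¹ = [[-1, -4, 4], [1, 3, -3], [-2/5, -8/5, 9/5]].
W = A⁻¹(K − Q) = [[-1, -5], [1, 4], [-1, -4]].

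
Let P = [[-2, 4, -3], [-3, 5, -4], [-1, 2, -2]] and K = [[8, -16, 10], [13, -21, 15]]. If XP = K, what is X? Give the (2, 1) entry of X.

-1

P is on the right of X, so right-multiply by P⁻¹: X = KP⁻¹.
P has determinant -1; P⁻¹ = [[2, -2, 1], [2, -1, -1], [1, 0, -2]].
X = KP⁻¹ = [[8, -16, 10], [13, -21, 15]] · [[2, -2, 1], [2, -1, -1], [1, 0, -2]] = [[-6, 0, 4], [-1, -5, 4]].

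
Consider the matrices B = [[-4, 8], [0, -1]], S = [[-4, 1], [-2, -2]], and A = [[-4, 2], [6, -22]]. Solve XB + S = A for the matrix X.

X = [[0, -1], [-2, 4]]

XB = A − S = [[0, 1], [8, -20]].
Since B sits to the right of X, X = (A − S)B⁻¹.
B has determinant 4; B⁻¹ = [[-1/4, -2], [0, -1]].
X = (A − S)B⁻¹ = [[0, -1], [-2, 4]].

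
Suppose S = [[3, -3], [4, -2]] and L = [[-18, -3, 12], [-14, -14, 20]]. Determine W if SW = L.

W = [[-1, -6, 6], [5, -5, 2]]

Since S multiplies W on the left, W = S⁻¹L.
det S = 6; the adjugate gives S⁻¹ = [[-1/3, 1/2], [-2/3, 1/2]].
W = S⁻¹L = [[-1/3, 1/2], [-2/3, 1/2]] · [[-18, -3, 12], [-14, -14, 20]] = [[-1, -6, 6], [5, -5, 2]].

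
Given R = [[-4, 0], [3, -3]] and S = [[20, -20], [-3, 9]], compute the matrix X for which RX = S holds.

X = [[-5, 5], [-4, 2]]

R is on the left of X, so left-multiply by R⁻¹: X = R⁻¹S.
det R = 12, so R⁻¹ = [[-1/4, 0], [-1/4, -1/3]].
X = R⁻¹S = [[-1/4, 0], [-1/4, -1/3]] · [[20, -20], [-3, 9]] = [[-5, 5], [-4, 2]].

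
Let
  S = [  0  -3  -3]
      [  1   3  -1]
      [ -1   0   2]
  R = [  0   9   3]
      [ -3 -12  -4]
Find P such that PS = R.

P = [[0, 3, 3], [3, -1, 2]]

S is on the right of P, so right-multiply by S⁻¹: P = RS⁻¹.
det S = -6, so S⁻¹ = [[-1, -1, -2], [1/6, 1/2, 1/2], [-1/2, -1/2, -1/2]].
P = RS⁻¹ = [[0, 9, 3], [-3, -12, -4]] · [[-1, -1, -2], [1/6, 1/2, 1/2], [-1/2, -1/2, -1/2]] = [[0, 3, 3], [3, -1, 2]].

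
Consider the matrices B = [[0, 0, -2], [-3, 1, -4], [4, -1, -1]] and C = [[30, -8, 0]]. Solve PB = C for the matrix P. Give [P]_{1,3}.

Right-multiplying both sides by B⁻¹ gives P = CB⁻¹.
det B = 2; the adjugate gives B⁻¹ = [[-5/2, 1, 1], [-19/2, 4, 3], [-1/2, 0, 0]].
P = CB⁻¹ = [[30, -8, 0]] · [[-5/2, 1, 1], [-19/2, 4, 3], [-1/2, 0, 0]] = [[1, -2, 6]].

6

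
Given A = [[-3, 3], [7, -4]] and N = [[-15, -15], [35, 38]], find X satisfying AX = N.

A is on the left of X, so left-multiply by A⁻¹: X = A⁻¹N.
det A = -9; the adjugate gives A⁻¹ = [[4/9, 1/3], [7/9, 1/3]].
X = A⁻¹N = [[4/9, 1/3], [7/9, 1/3]] · [[-15, -15], [35, 38]] = [[5, 6], [0, 1]].

X = [[5, 6], [0, 1]]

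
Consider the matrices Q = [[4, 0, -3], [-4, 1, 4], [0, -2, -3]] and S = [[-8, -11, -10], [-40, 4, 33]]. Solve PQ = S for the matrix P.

Right-multiplying both sides by Q⁻¹ gives P = SQ⁻¹.
det Q = -4; the adjugate gives Q⁻¹ = [[-5/4, -3/2, -3/4], [3, 3, 1], [-2, -2, -1]].
P = SQ⁻¹ = [[-8, -11, -10], [-40, 4, 33]] · [[-5/4, -3/2, -3/4], [3, 3, 1], [-2, -2, -1]] = [[-3, -1, 5], [-4, 6, 1]].

P = [[-3, -1, 5], [-4, 6, 1]]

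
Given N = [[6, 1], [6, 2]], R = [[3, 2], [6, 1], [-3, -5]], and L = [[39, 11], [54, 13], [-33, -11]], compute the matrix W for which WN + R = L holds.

W = [[3, 3], [4, 4], [-4, -1]]

WN = L − R = [[36, 9], [48, 12], [-30, -6]].
Right-multiplying both sides by N⁻¹ gives W = (L − R)N⁻¹.
N has determinant 6; N⁻¹ = [[1/3, -1/6], [-1, 1]].
W = (L − R)N⁻¹ = [[3, 3], [4, 4], [-4, -1]].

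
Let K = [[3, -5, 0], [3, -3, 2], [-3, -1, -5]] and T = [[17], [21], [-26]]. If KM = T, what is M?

M = [[4], [-1], [3]]

Since K multiplies M on the left, M = K⁻¹T.
K has determinant 6; K⁻¹ = [[17/6, -25/6, -5/3], [3/2, -5/2, -1], [-2, 3, 1]].
M = K⁻¹T = [[17/6, -25/6, -5/3], [3/2, -5/2, -1], [-2, 3, 1]] · [[17], [21], [-26]] = [[4], [-1], [3]].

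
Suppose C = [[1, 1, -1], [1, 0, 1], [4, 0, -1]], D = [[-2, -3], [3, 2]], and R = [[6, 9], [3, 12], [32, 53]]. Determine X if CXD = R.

X = [[-5, -1], [1, -1], [-1, -2]]

Isolating X: multiply by C⁻¹ from the left and D⁻¹ from the right, so X = C⁻¹RD⁻¹.
C has determinant 5; C⁻¹ = [[0, 1/5, 1/5], [1, 3/5, -2/5], [0, 4/5, -1/5]].
det D = 5, so D⁻¹ = [[2/5, 3/5], [-3/5, -2/5]].
C⁻¹R = [[7, 13], [-5, -5], [-4, -1]].
X = (C⁻¹R)D⁻¹ = [[-5, -1], [1, -1], [-1, -2]].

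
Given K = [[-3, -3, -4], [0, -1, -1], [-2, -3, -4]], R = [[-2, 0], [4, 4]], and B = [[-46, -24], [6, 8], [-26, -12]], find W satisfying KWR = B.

W = [[-4, 3], [-5, -5], [4, 3]]

Left-multiply by K⁻¹ and right-multiply by R⁻¹: W = K⁻¹BR⁻¹.
K has determinant -1; K⁻¹ = [[-1, 0, 1], [-2, -4, 3], [2, 3, -3]].
det R = -8; the adjugate gives R⁻¹ = [[-1/2, 0], [1/2, 1/4]].
K⁻¹B = [[20, 12], [-10, -20], [4, 12]].
W = (K⁻¹B)R⁻¹ = [[-4, 3], [-5, -5], [4, 3]].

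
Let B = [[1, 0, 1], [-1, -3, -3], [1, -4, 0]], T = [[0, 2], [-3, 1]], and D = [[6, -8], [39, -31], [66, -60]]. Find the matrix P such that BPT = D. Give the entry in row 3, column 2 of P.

Isolating P: multiply by B⁻¹ from the left and T⁻¹ from the right, so P = B⁻¹DT⁻¹.
det B = -5; the adjugate gives B⁻¹ = [[12/5, 4/5, -3/5], [3/5, 1/5, -2/5], [-7/5, -4/5, 3/5]].
det T = 6; the adjugate gives T⁻¹ = [[1/6, -1/3], [1/2, 0]].
B⁻¹D = [[6, -8], [-15, 13], [0, 0]].
P = (B⁻¹D)T⁻¹ = [[-3, -2], [4, 5], [0, 0]].

0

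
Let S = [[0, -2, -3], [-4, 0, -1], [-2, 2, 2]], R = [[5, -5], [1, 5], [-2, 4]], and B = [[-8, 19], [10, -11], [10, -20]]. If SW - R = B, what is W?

SW = B + R = [[-3, 14], [11, -6], [8, -16]].
S is on the left of W, so left-multiply by S⁻¹: W = S⁻¹(B + R).
det S = 4; the adjugate gives S⁻¹ = [[1/2, -1/2, 1/2], [5/2, -3/2, 3], [-2, 1, -2]].
W = S⁻¹(B + R) = [[-3, 2], [0, -4], [1, -2]].

W = [[-3, 2], [0, -4], [1, -2]]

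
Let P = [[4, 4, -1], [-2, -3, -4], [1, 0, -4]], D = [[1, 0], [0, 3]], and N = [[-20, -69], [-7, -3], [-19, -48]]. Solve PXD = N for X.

Left-multiply by P⁻¹ and right-multiply by D⁻¹: X = P⁻¹ND⁻¹.
det P = -3; the adjugate gives P⁻¹ = [[-4, -16/3, 19/3], [4, 5, -6], [-1, -4/3, 4/3]].
det D = 3; the adjugate gives D⁻¹ = [[1, 0], [0, 1/3]].
P⁻¹N = [[-3, -12], [-1, -3], [4, 9]].
X = (P⁻¹N)D⁻¹ = [[-3, -4], [-1, -1], [4, 3]].

X = [[-3, -4], [-1, -1], [4, 3]]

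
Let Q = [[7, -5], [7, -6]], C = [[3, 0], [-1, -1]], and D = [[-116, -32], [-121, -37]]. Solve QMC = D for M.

M = [[-4, 1], [0, -5]]

Left-multiply by Q⁻¹ and right-multiply by C⁻¹: M = Q⁻¹DC⁻¹.
det Q = -7; the adjugate gives Q⁻¹ = [[6/7, -5/7], [1, -1]].
C has determinant -3; C⁻¹ = [[1/3, 0], [-1/3, -1]].
Q⁻¹D = [[-13, -1], [5, 5]].
M = (Q⁻¹D)C⁻¹ = [[-4, 1], [0, -5]].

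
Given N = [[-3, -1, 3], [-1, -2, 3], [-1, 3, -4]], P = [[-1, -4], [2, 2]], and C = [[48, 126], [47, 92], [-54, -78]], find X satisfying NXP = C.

X = [[5, 0], [-1, -5], [-4, 2]]

Left-multiply by N⁻¹ and right-multiply by P⁻¹: X = N⁻¹CP⁻¹.
det N = -5, so N⁻¹ = [[1/5, -1, -3/5], [7/5, -3, -6/5], [1, -2, -1]].
det P = 6, so P⁻¹ = [[1/3, 2/3], [-1/3, -1/6]].
N⁻¹C = [[-5, -20], [-9, -6], [8, 20]].
X = (N⁻¹C)P⁻¹ = [[5, 0], [-1, -5], [-4, 2]].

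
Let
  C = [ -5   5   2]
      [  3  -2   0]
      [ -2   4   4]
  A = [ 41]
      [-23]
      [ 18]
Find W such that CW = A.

C is on the left of W, so left-multiply by C⁻¹: W = C⁻¹A.
C has determinant -4; C⁻¹ = [[2, 3, -1], [3, 4, -3/2], [-2, -5/2, 5/4]].
W = C⁻¹A = [[2, 3, -1], [3, 4, -3/2], [-2, -5/2, 5/4]] · [[41], [-23], [18]] = [[-5], [4], [-2]].

W = [[-5], [4], [-2]]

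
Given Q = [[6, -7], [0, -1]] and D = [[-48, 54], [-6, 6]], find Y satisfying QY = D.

Left-multiplying both sides by Q⁻¹ gives Y = Q⁻¹D.
det Q = -6, so Q⁻¹ = [[1/6, -7/6], [0, -1]].
Y = Q⁻¹D = [[1/6, -7/6], [0, -1]] · [[-48, 54], [-6, 6]] = [[-1, 2], [6, -6]].

Y = [[-1, 2], [6, -6]]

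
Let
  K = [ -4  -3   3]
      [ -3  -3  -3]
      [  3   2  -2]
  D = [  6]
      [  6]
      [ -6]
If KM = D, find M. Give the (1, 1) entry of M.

K is on the left of M, so left-multiply by K⁻¹: M = K⁻¹D.
K has determinant 6; K⁻¹ = [[2, 0, 3], [-5/2, -1/6, -7/2], [1/2, -1/6, 1/2]].
M = K⁻¹D = [[2, 0, 3], [-5/2, -1/6, -7/2], [1/2, -1/6, 1/2]] · [[6], [6], [-6]] = [[-6], [5], [-1]].

-6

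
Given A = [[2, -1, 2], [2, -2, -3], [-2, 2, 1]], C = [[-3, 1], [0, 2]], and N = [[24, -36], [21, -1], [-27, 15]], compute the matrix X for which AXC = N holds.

X = [[-1, -5], [4, -2], [-1, -3]]

Isolating X: multiply by A⁻¹ from the left and C⁻¹ from the right, so X = A⁻¹NC⁻¹.
det A = 4; the adjugate gives A⁻¹ = [[1, 5/4, 7/4], [1, 3/2, 5/2], [0, -1/2, -1/2]].
det C = -6, so C⁻¹ = [[-1/3, 1/6], [0, 1/2]].
A⁻¹N = [[3, -11], [-12, 0], [3, -7]].
X = (A⁻¹N)C⁻¹ = [[-1, -5], [4, -2], [-1, -3]].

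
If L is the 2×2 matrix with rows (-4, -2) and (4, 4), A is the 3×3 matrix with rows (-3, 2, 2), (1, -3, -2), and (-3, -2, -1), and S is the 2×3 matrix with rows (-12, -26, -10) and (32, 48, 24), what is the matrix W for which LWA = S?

W = [[-4, -5, 3], [2, 1, -5]]

Left-multiply by L⁻¹ and right-multiply by A⁻¹: W = L⁻¹SA⁻¹.
L has determinant -8; L⁻¹ = [[-1/2, -1/4], [1/2, 1/2]].
A has determinant -5; A⁻¹ = [[1/5, 2/5, -2/5], [-7/5, -9/5, 4/5], [11/5, 12/5, -7/5]].
L⁻¹S = [[-2, 1, -1], [10, 11, 7]].
W = (L⁻¹S)A⁻¹ = [[-4, -5, 3], [2, 1, -5]].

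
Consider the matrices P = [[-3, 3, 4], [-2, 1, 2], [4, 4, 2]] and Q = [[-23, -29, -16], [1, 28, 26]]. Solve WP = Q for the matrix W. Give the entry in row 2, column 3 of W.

4

P is on the right of W, so right-multiply by P⁻¹: W = QP⁻¹.
det P = 6; the adjugate gives P⁻¹ = [[-1, 5/3, 1/3], [2, -11/3, -1/3], [-2, 4, 1/2]].
W = QP⁻¹ = [[-23, -29, -16], [1, 28, 26]] · [[-1, 5/3, 1/3], [2, -11/3, -1/3], [-2, 4, 1/2]] = [[-3, 4, -6], [3, 3, 4]].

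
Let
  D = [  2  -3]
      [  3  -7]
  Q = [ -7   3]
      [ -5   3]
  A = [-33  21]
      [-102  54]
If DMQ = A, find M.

Left-multiply by D⁻¹ and right-multiply by Q⁻¹: M = D⁻¹AQ⁻¹.
D has determinant -5; D⁻¹ = [[7/5, -3/5], [3/5, -2/5]].
det Q = -6, so Q⁻¹ = [[-1/2, 1/2], [-5/6, 7/6]].
D⁻¹A = [[15, -3], [21, -9]].
M = (D⁻¹A)Q⁻¹ = [[-5, 4], [-3, 0]].

M = [[-5, 4], [-3, 0]]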